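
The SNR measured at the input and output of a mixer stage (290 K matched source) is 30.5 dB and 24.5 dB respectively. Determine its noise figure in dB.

NF (dB) = SNR_in(dB) − SNR_out(dB) when the source is at T₀
NF = 30.5 − 24.5 = 6.0 dB

6.0 dB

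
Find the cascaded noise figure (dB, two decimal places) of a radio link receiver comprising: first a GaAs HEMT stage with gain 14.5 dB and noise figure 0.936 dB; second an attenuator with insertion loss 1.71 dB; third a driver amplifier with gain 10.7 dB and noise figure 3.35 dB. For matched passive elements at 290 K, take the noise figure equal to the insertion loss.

1.20 dB

Convert to linear (a loss of L dB is a gain of −L dB): F_i = 10^(NF_i/10), G_i = 10^(G_i,dB/10)
  Stage 1: F_1 = 10^(0.936/10) = 1.241, G_1 = 10^(14.5/10) = 28.18
  Stage 2: F_2 = 10^(1.71/10) = 1.483, G_2 = 10^(−1.71/10) = 0.6745
  Stage 3: F_3 = 10^(3.35/10) = 2.163, G_3 = 10^(10.7/10) = 11.75
Friis cascade:
  F = 1.241 + (1.483 − 1)/28.18 + (2.163 − 1)/19.01 = 1.319
NF = 10 log₁₀(1.319) = 1.20 dB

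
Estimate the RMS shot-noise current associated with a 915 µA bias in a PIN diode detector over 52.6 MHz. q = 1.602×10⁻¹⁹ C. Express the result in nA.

I_n = √(2qI·B)
2qI·B = 2 × 1.602×10⁻¹⁹ × 9.15×10⁻⁴ × 5.26×10⁷ = 1.54×10⁻¹⁴ A²
I_n = √(1.54×10⁻¹⁴) = 1.24×10⁻⁷ A = 124 nA

124 nA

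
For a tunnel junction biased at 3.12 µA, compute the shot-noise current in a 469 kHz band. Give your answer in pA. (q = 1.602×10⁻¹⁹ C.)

I_n = √(2qI·B)
2qI·B = 2 × 1.602×10⁻¹⁹ × 3.12×10⁻⁶ × 4.69×10⁵ = 4.69×10⁻¹⁹ A²
I_n = √(4.69×10⁻¹⁹) = 6.85×10⁻¹⁰ A = 685 pA

685 pA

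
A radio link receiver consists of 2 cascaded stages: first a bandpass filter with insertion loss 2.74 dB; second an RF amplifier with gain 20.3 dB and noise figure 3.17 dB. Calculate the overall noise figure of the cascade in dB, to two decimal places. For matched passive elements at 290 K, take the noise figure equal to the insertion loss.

5.91 dB

Convert to linear (a loss of L dB is a gain of −L dB): F_i = 10^(NF_i/10), G_i = 10^(G_i,dB/10)
  Stage 1: F_1 = 10^(2.74/10) = 1.879, G_1 = 10^(−2.74/10) = 0.5321
  Stage 2: F_2 = 10^(3.17/10) = 2.075, G_2 = 10^(20.3/10) = 107.2
Friis cascade:
  F = 1.879 + (2.075 − 1)/0.5321 = 3.899
NF = 10 log₁₀(3.899) = 5.91 dB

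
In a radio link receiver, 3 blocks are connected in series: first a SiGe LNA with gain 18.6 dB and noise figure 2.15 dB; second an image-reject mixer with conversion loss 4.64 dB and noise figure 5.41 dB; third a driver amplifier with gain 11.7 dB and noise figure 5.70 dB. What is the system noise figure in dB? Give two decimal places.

Convert to linear (a loss of L dB is a gain of −L dB): F_i = 10^(NF_i/10), G_i = 10^(G_i,dB/10)
  Stage 1: F_1 = 10^(2.15/10) = 1.641, G_1 = 10^(18.6/10) = 72.44
  Stage 2: F_2 = 10^(5.41/10) = 3.475, G_2 = 10^(−4.64/10) = 0.3436
  Stage 3: F_3 = 10^(5.70/10) = 3.715, G_3 = 10^(11.7/10) = 14.79
Friis cascade:
  F = 1.641 + (3.475 − 1)/72.44 + (3.715 − 1)/24.89 = 1.784
NF = 10 log₁₀(1.784) = 2.51 dB

2.51 dB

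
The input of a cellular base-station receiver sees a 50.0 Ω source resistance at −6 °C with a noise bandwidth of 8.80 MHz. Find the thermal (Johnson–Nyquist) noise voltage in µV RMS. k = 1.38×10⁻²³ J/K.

2.55 µV

T = −6 °C + 273.15 = 267.15 K
V_n = √(4kTRB)
4kTRB = 4 × 1.38×10⁻²³ × 267.15 × 5.00×10¹ × 8.80×10⁶ = 6.49×10⁻¹² V²
V_n = √(6.49×10⁻¹²) = 2.55×10⁻⁶ V = 2.55 µV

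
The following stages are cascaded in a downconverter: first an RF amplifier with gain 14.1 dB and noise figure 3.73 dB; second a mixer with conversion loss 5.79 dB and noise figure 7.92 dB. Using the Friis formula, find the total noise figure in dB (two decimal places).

4.09 dB

Convert to linear (a loss of L dB is a gain of −L dB): F_i = 10^(NF_i/10), G_i = 10^(G_i,dB/10)
  Stage 1: F_1 = 10^(3.73/10) = 2.360, G_1 = 10^(14.1/10) = 25.70
  Stage 2: F_2 = 10^(7.92/10) = 6.194, G_2 = 10^(−5.79/10) = 0.2636
Friis cascade:
  F = 2.360 + (6.194 − 1)/25.70 = 2.563
NF = 10 log₁₀(2.563) = 4.09 dB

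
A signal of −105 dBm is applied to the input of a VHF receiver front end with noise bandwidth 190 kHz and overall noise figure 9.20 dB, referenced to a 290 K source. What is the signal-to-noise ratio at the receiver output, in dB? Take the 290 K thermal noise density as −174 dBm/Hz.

Noise floor: N = −174 + 10 log₁₀(B) + NF
10 log₁₀(1.90×10⁵) = 52.79 dB
N = −174 + 52.79 + 9.20 = −112.01 dBm
SNR = P_sig − N = −105 − (−112.01) = 7.01 dB → 7.0 dB

7.0 dB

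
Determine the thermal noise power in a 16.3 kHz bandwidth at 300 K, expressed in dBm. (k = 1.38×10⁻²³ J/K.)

P_n = kTB = 1.38×10⁻²³ × 300 × 1.63×10⁴ = 6.75×10⁻¹⁷ W
In dBm: 10 log₁₀(6.75×10⁻¹⁷ / 10⁻³) = −131.7 dBm

−131.7 dBm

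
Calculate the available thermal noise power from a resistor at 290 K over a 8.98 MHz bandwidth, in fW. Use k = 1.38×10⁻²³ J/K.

P_n = kTB = 1.38×10⁻²³ × 290 × 8.98×10⁶ = 3.59×10⁻¹⁴ W = 35.9 fW

35.9 fW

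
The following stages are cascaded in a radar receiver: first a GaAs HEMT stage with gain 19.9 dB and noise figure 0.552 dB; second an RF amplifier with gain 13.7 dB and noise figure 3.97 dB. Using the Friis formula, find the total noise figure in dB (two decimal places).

0.61 dB

Convert to linear (a loss of L dB is a gain of −L dB): F_i = 10^(NF_i/10), G_i = 10^(G_i,dB/10)
  Stage 1: F_1 = 10^(0.552/10) = 1.136, G_1 = 10^(19.9/10) = 97.72
  Stage 2: F_2 = 10^(3.97/10) = 2.495, G_2 = 10^(13.7/10) = 23.44
Friis cascade:
  F = 1.136 + (2.495 − 1)/97.72 = 1.151
NF = 10 log₁₀(1.151) = 0.61 dB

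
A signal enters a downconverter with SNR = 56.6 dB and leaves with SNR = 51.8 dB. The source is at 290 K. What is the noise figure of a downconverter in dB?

4.8 dB

NF (dB) = SNR_in(dB) − SNR_out(dB) when the source is at T₀
NF = 56.6 − 51.8 = 4.8 dB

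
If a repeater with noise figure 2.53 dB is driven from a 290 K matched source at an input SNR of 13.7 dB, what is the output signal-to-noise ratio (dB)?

11.17 dB

By definition F = SNR_in/SNR_out, so in dB: SNR_out = SNR_in − NF
SNR_out = 13.7 − 2.53 = 11.17 dB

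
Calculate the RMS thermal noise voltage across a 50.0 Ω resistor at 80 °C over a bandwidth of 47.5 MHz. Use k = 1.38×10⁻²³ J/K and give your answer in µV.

6.80 µV

T = 80 °C + 273.15 = 353.15 K
V_n = √(4kTRB)
4kTRB = 4 × 1.38×10⁻²³ × 353.15 × 5.00×10¹ × 4.75×10⁷ = 4.63×10⁻¹¹ V²
V_n = √(4.63×10⁻¹¹) = 6.80×10⁻⁶ V = 6.80 µV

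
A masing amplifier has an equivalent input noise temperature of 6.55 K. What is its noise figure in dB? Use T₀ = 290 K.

F = 1 + T_e/T₀ = 1 + 6.55/290 = 1.02259
NF = 10 log₁₀(1.02259) = 0.097 dB

0.097 dB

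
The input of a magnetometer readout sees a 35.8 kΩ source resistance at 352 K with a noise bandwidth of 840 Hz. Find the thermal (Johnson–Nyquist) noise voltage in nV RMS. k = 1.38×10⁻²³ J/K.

764 nV

V_n = √(4kTRB)
4kTRB = 4 × 1.38×10⁻²³ × 352 × 3.58×10⁴ × 8.40×10² = 5.84×10⁻¹³ V²
V_n = √(5.84×10⁻¹³) = 7.64×10⁻⁷ V = 764 nV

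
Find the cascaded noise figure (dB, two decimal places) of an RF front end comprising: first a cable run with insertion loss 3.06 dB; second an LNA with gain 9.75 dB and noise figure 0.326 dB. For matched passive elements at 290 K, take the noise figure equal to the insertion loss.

3.39 dB

Convert to linear (a loss of L dB is a gain of −L dB): F_i = 10^(NF_i/10), G_i = 10^(G_i,dB/10)
  Stage 1: F_1 = 10^(3.06/10) = 2.023, G_1 = 10^(−3.06/10) = 0.4943
  Stage 2: F_2 = 10^(0.326/10) = 1.078, G_2 = 10^(9.75/10) = 9.441
Friis cascade:
  F = 2.023 + (1.078 − 1)/0.4943 = 2.181
NF = 10 log₁₀(2.181) = 3.39 dB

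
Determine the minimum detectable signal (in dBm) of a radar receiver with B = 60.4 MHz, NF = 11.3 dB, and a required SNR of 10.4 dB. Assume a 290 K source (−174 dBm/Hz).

Sensitivity = −174 + 10 log₁₀(B) + NF + SNR_min
= −174 + 77.81 + 11.3 + 10.4
= −74.49 dBm → −74.5 dBm

−74.5 dBm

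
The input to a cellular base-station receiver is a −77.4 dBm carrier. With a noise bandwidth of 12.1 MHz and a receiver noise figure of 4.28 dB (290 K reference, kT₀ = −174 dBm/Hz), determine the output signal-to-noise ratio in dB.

Noise floor: N = −174 + 10 log₁₀(B) + NF
10 log₁₀(1.21×10⁷) = 70.83 dB
N = −174 + 70.83 + 4.28 = −98.89 dBm
SNR = P_sig − N = −77.4 − (−98.89) = 21.49 dB → 21.5 dB

21.5 dB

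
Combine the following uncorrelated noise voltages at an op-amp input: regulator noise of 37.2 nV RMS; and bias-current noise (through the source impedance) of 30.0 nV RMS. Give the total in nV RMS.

Uncorrelated sources add in power (mean-square): V_tot = √(ΣV_i²)
V_tot = √[(3.72×10⁻⁸)² + (3.00×10⁻⁸)²] = 4.78×10⁻⁸ V = 47.8 nV

47.8 nV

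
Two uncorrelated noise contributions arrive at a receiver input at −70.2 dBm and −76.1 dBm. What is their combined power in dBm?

−69.2 dBm

Convert to linear, add, convert back:
P₁ = 9.55×10⁻¹¹ W, P₂ = 2.45×10⁻¹¹ W
P_tot = 1.20×10⁻¹⁰ W → 10 log₁₀(P_tot / 10⁻³) = −69.2 dBm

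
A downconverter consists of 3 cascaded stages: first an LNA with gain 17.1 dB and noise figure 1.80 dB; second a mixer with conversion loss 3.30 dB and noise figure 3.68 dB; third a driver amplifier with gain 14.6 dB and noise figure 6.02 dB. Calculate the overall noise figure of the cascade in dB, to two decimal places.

2.21 dB

Convert to linear (a loss of L dB is a gain of −L dB): F_i = 10^(NF_i/10), G_i = 10^(G_i,dB/10)
  Stage 1: F_1 = 10^(1.80/10) = 1.514, G_1 = 10^(17.1/10) = 51.29
  Stage 2: F_2 = 10^(3.68/10) = 2.333, G_2 = 10^(−3.30/10) = 0.4677
  Stage 3: F_3 = 10^(6.02/10) = 3.999, G_3 = 10^(14.6/10) = 28.84
Friis cascade:
  F = 1.514 + (2.333 − 1)/51.29 + (3.999 − 1)/23.99 = 1.665
NF = 10 log₁₀(1.665) = 2.21 dB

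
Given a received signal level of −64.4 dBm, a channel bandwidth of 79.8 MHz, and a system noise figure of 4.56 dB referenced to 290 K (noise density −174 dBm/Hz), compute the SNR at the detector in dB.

Noise floor: N = −174 + 10 log₁₀(B) + NF
10 log₁₀(7.98×10⁷) = 79.02 dB
N = −174 + 79.02 + 4.56 = −90.42 dBm
SNR = P_sig − N = −64.4 − (−90.42) = 26.02 dB → 26.0 dB

26.0 dB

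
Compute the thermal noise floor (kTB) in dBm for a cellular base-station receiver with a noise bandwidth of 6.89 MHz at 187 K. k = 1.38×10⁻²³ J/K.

P_n = kTB = 1.38×10⁻²³ × 187 × 6.89×10⁶ = 1.78×10⁻¹⁴ W
In dBm: 10 log₁₀(1.78×10⁻¹⁴ / 10⁻³) = −107.5 dBm

−107.5 dBm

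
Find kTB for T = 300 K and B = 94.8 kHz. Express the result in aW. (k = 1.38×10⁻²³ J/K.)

P_n = kTB = 1.38×10⁻²³ × 300 × 9.48×10⁴ = 3.92×10⁻¹⁶ W = 392 aW

392 aW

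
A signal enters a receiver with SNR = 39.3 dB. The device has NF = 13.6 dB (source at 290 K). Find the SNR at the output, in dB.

25.7 dB

By definition F = SNR_in/SNR_out, so in dB: SNR_out = SNR_in − NF
SNR_out = 39.3 − 13.6 = 25.7 dB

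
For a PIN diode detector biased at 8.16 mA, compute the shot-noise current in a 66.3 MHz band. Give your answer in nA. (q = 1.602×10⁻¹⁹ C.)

416 nA

I_n = √(2qI·B)
2qI·B = 2 × 1.602×10⁻¹⁹ × 8.16×10⁻³ × 6.63×10⁷ = 1.73×10⁻¹³ A²
I_n = √(1.73×10⁻¹³) = 4.16×10⁻⁷ A = 416 nA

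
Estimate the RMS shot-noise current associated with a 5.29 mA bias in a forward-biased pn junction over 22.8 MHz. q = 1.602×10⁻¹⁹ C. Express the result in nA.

I_n = √(2qI·B)
2qI·B = 2 × 1.602×10⁻¹⁹ × 5.29×10⁻³ × 2.28×10⁷ = 3.86×10⁻¹⁴ A²
I_n = √(3.86×10⁻¹⁴) = 1.97×10⁻⁷ A = 197 nA

197 nA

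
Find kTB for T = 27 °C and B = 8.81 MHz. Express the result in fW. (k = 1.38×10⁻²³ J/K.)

T = 27 °C + 273.15 = 300.15 K
P_n = kTB = 1.38×10⁻²³ × 300.15 × 8.81×10⁶ = 3.65×10⁻¹⁴ W = 36.5 fW

36.5 fW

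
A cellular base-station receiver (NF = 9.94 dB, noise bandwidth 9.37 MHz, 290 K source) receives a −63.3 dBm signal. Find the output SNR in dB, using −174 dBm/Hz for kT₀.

Noise floor: N = −174 + 10 log₁₀(B) + NF
10 log₁₀(9.37×10⁶) = 69.72 dB
N = −174 + 69.72 + 9.94 = −94.34 dBm
SNR = P_sig − N = −63.3 − (−94.34) = 31.04 dB → 31.0 dB

31.0 dB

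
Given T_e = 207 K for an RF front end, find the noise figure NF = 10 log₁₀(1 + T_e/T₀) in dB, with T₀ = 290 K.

2.34 dB

F = 1 + T_e/T₀ = 1 + 207/290 = 1.71379
NF = 10 log₁₀(1.71379) = 2.34 dB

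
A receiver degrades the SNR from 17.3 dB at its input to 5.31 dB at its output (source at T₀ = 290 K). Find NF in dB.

NF (dB) = SNR_in(dB) − SNR_out(dB) when the source is at T₀
NF = 17.3 − 5.31 = 11.99 dB

11.99 dB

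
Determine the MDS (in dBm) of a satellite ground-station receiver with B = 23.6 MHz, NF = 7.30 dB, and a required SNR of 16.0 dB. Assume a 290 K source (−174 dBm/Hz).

Sensitivity = −174 + 10 log₁₀(B) + NF + SNR_min
= −174 + 73.73 + 7.30 + 16.0
= −76.97 dBm → −77.0 dBm

−77.0 dBm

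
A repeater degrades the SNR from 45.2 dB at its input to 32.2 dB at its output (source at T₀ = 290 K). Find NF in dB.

13.0 dB

NF (dB) = SNR_in(dB) − SNR_out(dB) when the source is at T₀
NF = 45.2 − 32.2 = 13.0 dB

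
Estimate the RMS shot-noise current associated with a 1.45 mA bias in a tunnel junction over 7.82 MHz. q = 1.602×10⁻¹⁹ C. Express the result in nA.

I_n = √(2qI·B)
2qI·B = 2 × 1.602×10⁻¹⁹ × 1.45×10⁻³ × 7.82×10⁶ = 3.63×10⁻¹⁵ A²
I_n = √(3.63×10⁻¹⁵) = 6.03×10⁻⁸ A = 60.3 nA

60.3 nA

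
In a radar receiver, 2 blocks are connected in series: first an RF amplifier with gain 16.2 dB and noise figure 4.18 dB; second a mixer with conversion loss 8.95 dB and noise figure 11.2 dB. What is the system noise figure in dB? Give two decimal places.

4.64 dB

Convert to linear (a loss of L dB is a gain of −L dB): F_i = 10^(NF_i/10), G_i = 10^(G_i,dB/10)
  Stage 1: F_1 = 10^(4.18/10) = 2.618, G_1 = 10^(16.2/10) = 41.69
  Stage 2: F_2 = 10^(11.2/10) = 13.18, G_2 = 10^(−8.95/10) = 0.1274
Friis cascade:
  F = 2.618 + (13.18 − 1)/41.69 = 2.910
NF = 10 log₁₀(2.910) = 4.64 dB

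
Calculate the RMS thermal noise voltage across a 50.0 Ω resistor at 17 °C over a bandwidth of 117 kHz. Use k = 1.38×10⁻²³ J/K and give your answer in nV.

T = 17 °C + 273.15 = 290.15 K
V_n = √(4kTRB)
4kTRB = 4 × 1.38×10⁻²³ × 290.15 × 5.00×10¹ × 1.17×10⁵ = 9.37×10⁻¹⁴ V²
V_n = √(9.37×10⁻¹⁴) = 3.06×10⁻⁷ V = 306 nV

306 nV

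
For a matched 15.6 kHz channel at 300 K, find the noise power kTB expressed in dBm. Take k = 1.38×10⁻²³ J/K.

−131.9 dBm

P_n = kTB = 1.38×10⁻²³ × 300 × 1.56×10⁴ = 6.46×10⁻¹⁷ W
In dBm: 10 log₁₀(6.46×10⁻¹⁷ / 10⁻³) = −131.9 dBm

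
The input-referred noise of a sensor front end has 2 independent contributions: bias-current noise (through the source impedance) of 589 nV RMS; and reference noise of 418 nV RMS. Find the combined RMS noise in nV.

Uncorrelated sources add in power (mean-square): V_tot = √(ΣV_i²)
V_tot = √[(5.89×10⁻⁷)² + (4.18×10⁻⁷)²] = 7.22×10⁻⁷ V = 722 nV

722 nV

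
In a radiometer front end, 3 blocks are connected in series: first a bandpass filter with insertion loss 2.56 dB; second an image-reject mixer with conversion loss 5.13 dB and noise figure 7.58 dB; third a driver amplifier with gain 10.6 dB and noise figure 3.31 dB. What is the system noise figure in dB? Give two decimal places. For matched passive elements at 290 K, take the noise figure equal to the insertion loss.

Convert to linear (a loss of L dB is a gain of −L dB): F_i = 10^(NF_i/10), G_i = 10^(G_i,dB/10)
  Stage 1: F_1 = 10^(2.56/10) = 1.803, G_1 = 10^(−2.56/10) = 0.5546
  Stage 2: F_2 = 10^(7.58/10) = 5.728, G_2 = 10^(−5.13/10) = 0.3069
  Stage 3: F_3 = 10^(3.31/10) = 2.143, G_3 = 10^(10.6/10) = 11.48
Friis cascade:
  F = 1.803 + (5.728 − 1)/0.5546 + (2.143 − 1)/0.1702 = 17.04
NF = 10 log₁₀(17.04) = 12.32 dB

12.32 dB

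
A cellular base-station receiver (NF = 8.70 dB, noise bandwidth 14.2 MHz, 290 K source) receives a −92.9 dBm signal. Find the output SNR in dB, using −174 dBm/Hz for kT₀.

Noise floor: N = −174 + 10 log₁₀(B) + NF
10 log₁₀(1.42×10⁷) = 71.52 dB
N = −174 + 71.52 + 8.70 = −93.78 dBm
SNR = P_sig − N = −92.9 − (−93.78) = 0.88 dB → 0.9 dB

0.9 dB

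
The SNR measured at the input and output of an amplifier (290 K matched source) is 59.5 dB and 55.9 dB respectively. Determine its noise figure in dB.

NF (dB) = SNR_in(dB) − SNR_out(dB) when the source is at T₀
NF = 59.5 − 55.9 = 3.6 dB

3.6 dB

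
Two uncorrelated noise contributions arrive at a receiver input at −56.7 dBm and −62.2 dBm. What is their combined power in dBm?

−55.6 dBm

Convert to linear, add, convert back:
P₁ = 2.14×10⁻⁹ W, P₂ = 6.03×10⁻¹⁰ W
P_tot = 2.74×10⁻⁹ W → 10 log₁₀(P_tot / 10⁻³) = −55.6 dBm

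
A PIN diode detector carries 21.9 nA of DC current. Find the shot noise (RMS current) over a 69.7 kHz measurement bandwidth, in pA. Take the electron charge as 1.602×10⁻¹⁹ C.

22.1 pA

I_n = √(2qI·B)
2qI·B = 2 × 1.602×10⁻¹⁹ × 2.19×10⁻⁸ × 6.97×10⁴ = 4.89×10⁻²² A²
I_n = √(4.89×10⁻²²) = 2.21×10⁻¹¹ A = 22.1 pA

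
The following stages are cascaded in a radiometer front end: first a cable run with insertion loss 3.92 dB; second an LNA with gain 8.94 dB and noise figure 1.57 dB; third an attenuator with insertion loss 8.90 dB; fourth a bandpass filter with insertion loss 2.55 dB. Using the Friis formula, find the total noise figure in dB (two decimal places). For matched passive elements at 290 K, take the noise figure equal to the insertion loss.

8.82 dB

Convert to linear (a loss of L dB is a gain of −L dB): F_i = 10^(NF_i/10), G_i = 10^(G_i,dB/10)
  Stage 1: F_1 = 10^(3.92/10) = 2.466, G_1 = 10^(−3.92/10) = 0.4055
  Stage 2: F_2 = 10^(1.57/10) = 1.435, G_2 = 10^(8.94/10) = 7.834
  Stage 3: F_3 = 10^(8.90/10) = 7.762, G_3 = 10^(−8.90/10) = 0.1288
  Stage 4: F_4 = 10^(2.55/10) = 1.799, G_4 = 10^(−2.55/10) = 0.5559
Friis cascade:
  F = 2.466 + (1.435 − 1)/0.4055 + (7.762 − 1)/3.177 + (1.799 − 1)/0.4093 = 7.621
NF = 10 log₁₀(7.621) = 8.82 dB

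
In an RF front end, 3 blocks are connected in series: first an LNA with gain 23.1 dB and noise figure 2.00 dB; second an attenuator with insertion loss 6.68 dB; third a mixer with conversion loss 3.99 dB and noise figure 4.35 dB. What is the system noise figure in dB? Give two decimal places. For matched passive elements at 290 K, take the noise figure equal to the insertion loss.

Convert to linear (a loss of L dB is a gain of −L dB): F_i = 10^(NF_i/10), G_i = 10^(G_i,dB/10)
  Stage 1: F_1 = 10^(2.00/10) = 1.585, G_1 = 10^(23.1/10) = 204.2
  Stage 2: F_2 = 10^(6.68/10) = 4.656, G_2 = 10^(−6.68/10) = 0.2148
  Stage 3: F_3 = 10^(4.35/10) = 2.723, G_3 = 10^(−3.99/10) = 0.3990
Friis cascade:
  F = 1.585 + (4.656 − 1)/204.2 + (2.723 − 1)/43.85 = 1.642
NF = 10 log₁₀(1.642) = 2.15 dB

2.15 dB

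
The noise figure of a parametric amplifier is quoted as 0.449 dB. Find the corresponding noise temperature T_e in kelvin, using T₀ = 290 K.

31.6 K

F = 10^(0.449/10) = 1.10892
T_e = (F − 1)·T₀ = (1.10892 − 1) × 290 = 31.6 K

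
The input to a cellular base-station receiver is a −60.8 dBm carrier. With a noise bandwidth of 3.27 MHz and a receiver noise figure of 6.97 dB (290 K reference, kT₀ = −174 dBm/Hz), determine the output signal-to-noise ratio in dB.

41.1 dB

Noise floor: N = −174 + 10 log₁₀(B) + NF
10 log₁₀(3.27×10⁶) = 65.15 dB
N = −174 + 65.15 + 6.97 = −101.88 dBm
SNR = P_sig − N = −60.8 − (−101.88) = 41.08 dB → 41.1 dB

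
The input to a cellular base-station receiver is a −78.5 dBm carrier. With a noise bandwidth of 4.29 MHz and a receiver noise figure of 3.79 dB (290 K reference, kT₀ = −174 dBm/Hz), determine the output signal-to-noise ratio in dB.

Noise floor: N = −174 + 10 log₁₀(B) + NF
10 log₁₀(4.29×10⁶) = 66.32 dB
N = −174 + 66.32 + 3.79 = −103.89 dBm
SNR = P_sig − N = −78.5 − (−103.89) = 25.39 dB → 25.4 dB

25.4 dB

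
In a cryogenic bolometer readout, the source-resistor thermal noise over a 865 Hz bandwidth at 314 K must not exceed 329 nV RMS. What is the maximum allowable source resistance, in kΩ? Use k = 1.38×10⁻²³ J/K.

7.22 kΩ

Johnson–Nyquist: V_n = √(4kTRB) ⇒ R = V_n² / (4kTB)
4kTB = 4 × 1.38×10⁻²³ × 314 × 8.65×10² = 1.50×10⁻¹⁷
R = (3.29×10⁻⁷)² / 1.50×10⁻¹⁷ = 7.22×10³ Ω = 7.22 kΩ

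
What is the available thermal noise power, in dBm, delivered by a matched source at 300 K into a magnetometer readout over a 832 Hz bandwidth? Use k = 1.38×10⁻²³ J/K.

−144.6 dBm

P_n = kTB = 1.38×10⁻²³ × 300 × 8.32×10² = 3.44×10⁻¹⁸ W
In dBm: 10 log₁₀(3.44×10⁻¹⁸ / 10⁻³) = −144.6 dBm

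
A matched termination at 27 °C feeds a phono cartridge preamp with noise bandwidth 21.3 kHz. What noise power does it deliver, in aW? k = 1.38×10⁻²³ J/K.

T = 27 °C + 273.15 = 300.15 K
P_n = kTB = 1.38×10⁻²³ × 300.15 × 2.13×10⁴ = 8.82×10⁻¹⁷ W = 88.2 aW

88.2 aW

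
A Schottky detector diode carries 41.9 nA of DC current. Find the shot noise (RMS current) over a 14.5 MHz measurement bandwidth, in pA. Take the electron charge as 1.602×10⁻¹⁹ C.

I_n = √(2qI·B)
2qI·B = 2 × 1.602×10⁻¹⁹ × 4.19×10⁻⁸ × 1.45×10⁷ = 1.95×10⁻¹⁹ A²
I_n = √(1.95×10⁻¹⁹) = 4.41×10⁻¹⁰ A = 441 pA

441 pA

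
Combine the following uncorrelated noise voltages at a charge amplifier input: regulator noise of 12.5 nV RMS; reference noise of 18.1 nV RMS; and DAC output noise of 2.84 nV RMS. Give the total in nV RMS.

Uncorrelated sources add in power (mean-square): V_tot = √(ΣV_i²)
V_tot = √[(1.25×10⁻⁸)² + (1.81×10⁻⁸)² + (2.84×10⁻⁹)²] = 2.22×10⁻⁸ V = 22.2 nV

22.2 nV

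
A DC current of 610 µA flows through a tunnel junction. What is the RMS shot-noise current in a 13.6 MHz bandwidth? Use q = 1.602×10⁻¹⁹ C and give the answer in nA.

I_n = √(2qI·B)
2qI·B = 2 × 1.602×10⁻¹⁹ × 6.10×10⁻⁴ × 1.36×10⁷ = 2.66×10⁻¹⁵ A²
I_n = √(2.66×10⁻¹⁵) = 5.16×10⁻⁸ A = 51.6 nA

51.6 nA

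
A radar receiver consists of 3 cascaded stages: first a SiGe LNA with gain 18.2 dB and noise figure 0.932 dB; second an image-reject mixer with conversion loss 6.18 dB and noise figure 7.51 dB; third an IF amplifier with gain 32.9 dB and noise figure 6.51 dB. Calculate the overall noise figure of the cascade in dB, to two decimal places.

Convert to linear (a loss of L dB is a gain of −L dB): F_i = 10^(NF_i/10), G_i = 10^(G_i,dB/10)
  Stage 1: F_1 = 10^(0.932/10) = 1.239, G_1 = 10^(18.2/10) = 66.07
  Stage 2: F_2 = 10^(7.51/10) = 5.636, G_2 = 10^(−6.18/10) = 0.2410
  Stage 3: F_3 = 10^(6.51/10) = 4.477, G_3 = 10^(32.9/10) = 1950
Friis cascade:
  F = 1.239 + (5.636 − 1)/66.07 + (4.477 − 1)/15.92 = 1.528
NF = 10 log₁₀(1.528) = 1.84 dB

1.84 dB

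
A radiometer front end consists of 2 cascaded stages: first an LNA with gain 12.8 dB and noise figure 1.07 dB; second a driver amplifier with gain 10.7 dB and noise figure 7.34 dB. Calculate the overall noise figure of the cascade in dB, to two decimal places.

1.79 dB

Convert to linear (a loss of L dB is a gain of −L dB): F_i = 10^(NF_i/10), G_i = 10^(G_i,dB/10)
  Stage 1: F_1 = 10^(1.07/10) = 1.279, G_1 = 10^(12.8/10) = 19.05
  Stage 2: F_2 = 10^(7.34/10) = 5.420, G_2 = 10^(10.7/10) = 11.75
Friis cascade:
  F = 1.279 + (5.420 − 1)/19.05 = 1.511
NF = 10 log₁₀(1.511) = 1.79 dB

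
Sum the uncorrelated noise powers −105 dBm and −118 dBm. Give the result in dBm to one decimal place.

−104.8 dBm

Convert to linear, add, convert back:
P₁ = 3.16×10⁻¹⁴ W, P₂ = 1.58×10⁻¹⁵ W
P_tot = 3.32×10⁻¹⁴ W → 10 log₁₀(P_tot / 10⁻³) = −104.8 dBm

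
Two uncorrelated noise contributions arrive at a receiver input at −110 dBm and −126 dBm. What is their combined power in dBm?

−109.9 dBm

Convert to linear, add, convert back:
P₁ = 1.00×10⁻¹⁴ W, P₂ = 2.51×10⁻¹⁶ W
P_tot = 1.03×10⁻¹⁴ W → 10 log₁₀(P_tot / 10⁻³) = −109.9 dBm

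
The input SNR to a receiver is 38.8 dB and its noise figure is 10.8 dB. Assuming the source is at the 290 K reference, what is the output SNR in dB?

By definition F = SNR_in/SNR_out, so in dB: SNR_out = SNR_in − NF
SNR_out = 38.8 − 10.8 = 28.0 dB

28.0 dB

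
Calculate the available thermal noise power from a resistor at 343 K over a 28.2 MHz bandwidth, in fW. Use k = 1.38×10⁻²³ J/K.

P_n = kTB = 1.38×10⁻²³ × 343 × 2.82×10⁷ = 1.33×10⁻¹³ W = 133 fW

133 fW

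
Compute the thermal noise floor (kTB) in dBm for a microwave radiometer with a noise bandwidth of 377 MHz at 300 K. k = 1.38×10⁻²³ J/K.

P_n = kTB = 1.38×10⁻²³ × 300 × 3.77×10⁸ = 1.56×10⁻¹² W
In dBm: 10 log₁₀(1.56×10⁻¹² / 10⁻³) = −88.1 dBm

−88.1 dBm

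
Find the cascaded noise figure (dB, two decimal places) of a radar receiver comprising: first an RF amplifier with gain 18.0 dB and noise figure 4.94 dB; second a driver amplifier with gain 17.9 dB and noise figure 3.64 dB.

Convert to linear (a loss of L dB is a gain of −L dB): F_i = 10^(NF_i/10), G_i = 10^(G_i,dB/10)
  Stage 1: F_1 = 10^(4.94/10) = 3.119, G_1 = 10^(18.0/10) = 63.10
  Stage 2: F_2 = 10^(3.64/10) = 2.312, G_2 = 10^(17.9/10) = 61.66
Friis cascade:
  F = 3.119 + (2.312 − 1)/63.10 = 3.140
NF = 10 log₁₀(3.140) = 4.97 dB

4.97 dB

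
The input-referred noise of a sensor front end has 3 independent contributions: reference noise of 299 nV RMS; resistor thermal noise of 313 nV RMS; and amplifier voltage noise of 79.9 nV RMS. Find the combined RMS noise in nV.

Uncorrelated sources add in power (mean-square): V_tot = √(ΣV_i²)
V_tot = √[(2.99×10⁻⁷)² + (3.13×10⁻⁷)² + (7.99×10⁻⁸)²] = 4.40×10⁻⁷ V = 440 nV

440 nV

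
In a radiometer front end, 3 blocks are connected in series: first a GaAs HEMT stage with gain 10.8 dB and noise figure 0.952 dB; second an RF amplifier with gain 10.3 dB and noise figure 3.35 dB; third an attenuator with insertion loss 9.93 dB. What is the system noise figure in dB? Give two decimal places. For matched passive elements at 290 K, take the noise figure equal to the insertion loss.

Convert to linear (a loss of L dB is a gain of −L dB): F_i = 10^(NF_i/10), G_i = 10^(G_i,dB/10)
  Stage 1: F_1 = 10^(0.952/10) = 1.245, G_1 = 10^(10.8/10) = 12.02
  Stage 2: F_2 = 10^(3.35/10) = 2.163, G_2 = 10^(10.3/10) = 10.72
  Stage 3: F_3 = 10^(9.93/10) = 9.840, G_3 = 10^(−9.93/10) = 0.1016
Friis cascade:
  F = 1.245 + (2.163 − 1)/12.02 + (9.840 − 1)/128.8 = 1.410
NF = 10 log₁₀(1.410) = 1.49 dB

1.49 dB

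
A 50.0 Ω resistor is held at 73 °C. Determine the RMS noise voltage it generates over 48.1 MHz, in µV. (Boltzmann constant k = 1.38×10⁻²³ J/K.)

T = 73 °C + 273.15 = 346.15 K
V_n = √(4kTRB)
4kTRB = 4 × 1.38×10⁻²³ × 346.15 × 5.00×10¹ × 4.81×10⁷ = 4.60×10⁻¹¹ V²
V_n = √(4.60×10⁻¹¹) = 6.78×10⁻⁶ V = 6.78 µV

6.78 µV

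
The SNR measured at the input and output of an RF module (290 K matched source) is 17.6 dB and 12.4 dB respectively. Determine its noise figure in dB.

5.2 dB

NF (dB) = SNR_in(dB) − SNR_out(dB) when the source is at T₀
NF = 17.6 − 12.4 = 5.2 dB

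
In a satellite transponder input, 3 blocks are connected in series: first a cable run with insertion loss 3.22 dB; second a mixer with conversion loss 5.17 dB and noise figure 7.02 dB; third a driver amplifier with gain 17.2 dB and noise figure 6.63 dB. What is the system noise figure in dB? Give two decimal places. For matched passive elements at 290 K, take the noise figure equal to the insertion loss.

15.49 dB

Convert to linear (a loss of L dB is a gain of −L dB): F_i = 10^(NF_i/10), G_i = 10^(G_i,dB/10)
  Stage 1: F_1 = 10^(3.22/10) = 2.099, G_1 = 10^(−3.22/10) = 0.4764
  Stage 2: F_2 = 10^(7.02/10) = 5.035, G_2 = 10^(−5.17/10) = 0.3041
  Stage 3: F_3 = 10^(6.63/10) = 4.603, G_3 = 10^(17.2/10) = 52.48
Friis cascade:
  F = 2.099 + (5.035 − 1)/0.4764 + (4.603 − 1)/0.1449 = 35.43
NF = 10 log₁₀(35.43) = 15.49 dB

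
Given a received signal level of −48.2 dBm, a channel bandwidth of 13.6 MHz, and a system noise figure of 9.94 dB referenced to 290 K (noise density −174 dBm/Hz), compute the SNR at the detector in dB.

Noise floor: N = −174 + 10 log₁₀(B) + NF
10 log₁₀(1.36×10⁷) = 71.34 dB
N = −174 + 71.34 + 9.94 = −92.72 dBm
SNR = P_sig − N = −48.2 − (−92.72) = 44.52 dB → 44.5 dB

44.5 dB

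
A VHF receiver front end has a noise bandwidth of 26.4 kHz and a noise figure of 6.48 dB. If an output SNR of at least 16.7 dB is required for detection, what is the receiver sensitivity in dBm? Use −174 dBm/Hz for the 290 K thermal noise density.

−106.6 dBm

Sensitivity = −174 + 10 log₁₀(B) + NF + SNR_min
= −174 + 44.22 + 6.48 + 16.7
= −106.60 dBm → −106.6 dBm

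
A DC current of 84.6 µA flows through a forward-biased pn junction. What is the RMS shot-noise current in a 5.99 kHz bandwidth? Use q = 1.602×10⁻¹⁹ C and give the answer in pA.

403 pA

I_n = √(2qI·B)
2qI·B = 2 × 1.602×10⁻¹⁹ × 8.46×10⁻⁵ × 5.99×10³ = 1.62×10⁻¹⁹ A²
I_n = √(1.62×10⁻¹⁹) = 4.03×10⁻¹⁰ A = 403 pA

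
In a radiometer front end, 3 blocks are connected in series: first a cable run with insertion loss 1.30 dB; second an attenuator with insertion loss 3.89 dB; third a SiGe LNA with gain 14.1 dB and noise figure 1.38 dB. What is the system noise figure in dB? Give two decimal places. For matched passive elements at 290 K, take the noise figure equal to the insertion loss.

Convert to linear (a loss of L dB is a gain of −L dB): F_i = 10^(NF_i/10), G_i = 10^(G_i,dB/10)
  Stage 1: F_1 = 10^(1.30/10) = 1.349, G_1 = 10^(−1.30/10) = 0.7413
  Stage 2: F_2 = 10^(3.89/10) = 2.449, G_2 = 10^(−3.89/10) = 0.4083
  Stage 3: F_3 = 10^(1.38/10) = 1.374, G_3 = 10^(14.1/10) = 25.70
Friis cascade:
  F = 1.349 + (2.449 − 1)/0.7413 + (1.374 − 1)/0.3027 = 4.539
NF = 10 log₁₀(4.539) = 6.57 dB

6.57 dB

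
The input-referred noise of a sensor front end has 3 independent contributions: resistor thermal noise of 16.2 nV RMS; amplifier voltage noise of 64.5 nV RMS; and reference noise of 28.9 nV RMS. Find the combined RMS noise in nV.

Uncorrelated sources add in power (mean-square): V_tot = √(ΣV_i²)
V_tot = √[(1.62×10⁻⁸)² + (6.45×10⁻⁸)² + (2.89×10⁻⁸)²] = 7.25×10⁻⁸ V = 72.5 nV

72.5 nV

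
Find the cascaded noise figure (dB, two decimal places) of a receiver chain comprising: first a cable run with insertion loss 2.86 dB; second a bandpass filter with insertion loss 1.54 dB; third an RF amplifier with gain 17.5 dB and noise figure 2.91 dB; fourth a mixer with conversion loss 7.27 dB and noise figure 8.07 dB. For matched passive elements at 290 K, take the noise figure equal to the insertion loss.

Convert to linear (a loss of L dB is a gain of −L dB): F_i = 10^(NF_i/10), G_i = 10^(G_i,dB/10)
  Stage 1: F_1 = 10^(2.86/10) = 1.932, G_1 = 10^(−2.86/10) = 0.5176
  Stage 2: F_2 = 10^(1.54/10) = 1.426, G_2 = 10^(−1.54/10) = 0.7015
  Stage 3: F_3 = 10^(2.91/10) = 1.954, G_3 = 10^(17.5/10) = 56.23
  Stage 4: F_4 = 10^(8.07/10) = 6.412, G_4 = 10^(−7.27/10) = 0.1875
Friis cascade:
  F = 1.932 + (1.426 − 1)/0.5176 + (1.954 − 1)/0.3631 + (6.412 − 1)/20.42 = 5.648
NF = 10 log₁₀(5.648) = 7.52 dB

7.52 dB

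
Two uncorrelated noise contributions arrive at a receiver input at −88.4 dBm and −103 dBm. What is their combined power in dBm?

Convert to linear, add, convert back:
P₁ = 1.45×10⁻¹² W, P₂ = 5.01×10⁻¹⁴ W
P_tot = 1.50×10⁻¹² W → 10 log₁₀(P_tot / 10⁻³) = −88.3 dBm

−88.3 dBm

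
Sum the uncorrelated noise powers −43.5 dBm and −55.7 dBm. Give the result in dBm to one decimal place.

Convert to linear, add, convert back:
P₁ = 4.47×10⁻⁸ W, P₂ = 2.69×10⁻⁹ W
P_tot = 4.74×10⁻⁸ W → 10 log₁₀(P_tot / 10⁻³) = −43.2 dBm

−43.2 dBm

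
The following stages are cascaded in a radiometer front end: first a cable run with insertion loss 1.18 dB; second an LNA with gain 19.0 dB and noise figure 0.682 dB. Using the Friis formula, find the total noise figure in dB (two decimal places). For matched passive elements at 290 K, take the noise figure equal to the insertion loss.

1.86 dB

Convert to linear (a loss of L dB is a gain of −L dB): F_i = 10^(NF_i/10), G_i = 10^(G_i,dB/10)
  Stage 1: F_1 = 10^(1.18/10) = 1.312, G_1 = 10^(−1.18/10) = 0.7621
  Stage 2: F_2 = 10^(0.682/10) = 1.170, G_2 = 10^(19.0/10) = 79.43
Friis cascade:
  F = 1.312 + (1.170 − 1)/0.7621 = 1.535
NF = 10 log₁₀(1.535) = 1.86 dB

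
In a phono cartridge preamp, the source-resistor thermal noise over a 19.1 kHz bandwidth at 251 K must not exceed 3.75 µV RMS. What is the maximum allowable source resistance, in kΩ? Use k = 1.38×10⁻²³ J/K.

Johnson–Nyquist: V_n = √(4kTRB) ⇒ R = V_n² / (4kTB)
4kTB = 4 × 1.38×10⁻²³ × 251 × 1.91×10⁴ = 2.65×10⁻¹⁶
R = (3.75×10⁻⁶)² / 2.65×10⁻¹⁶ = 5.31×10⁴ Ω = 53.1 kΩ

53.1 kΩ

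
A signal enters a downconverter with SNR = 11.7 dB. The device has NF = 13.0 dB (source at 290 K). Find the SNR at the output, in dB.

By definition F = SNR_in/SNR_out, so in dB: SNR_out = SNR_in − NF
SNR_out = 11.7 − 13.0 = −1.3 dB

−1.3 dB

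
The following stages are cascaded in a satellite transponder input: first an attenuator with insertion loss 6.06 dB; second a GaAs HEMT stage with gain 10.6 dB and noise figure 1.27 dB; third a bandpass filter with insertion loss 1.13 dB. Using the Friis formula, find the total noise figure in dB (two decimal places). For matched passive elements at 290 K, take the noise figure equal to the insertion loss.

Convert to linear (a loss of L dB is a gain of −L dB): F_i = 10^(NF_i/10), G_i = 10^(G_i,dB/10)
  Stage 1: F_1 = 10^(6.06/10) = 4.036, G_1 = 10^(−6.06/10) = 0.2477
  Stage 2: F_2 = 10^(1.27/10) = 1.340, G_2 = 10^(10.6/10) = 11.48
  Stage 3: F_3 = 10^(1.13/10) = 1.297, G_3 = 10^(−1.13/10) = 0.7709
Friis cascade:
  F = 4.036 + (1.340 − 1)/0.2477 + (1.297 − 1)/2.844 = 5.512
NF = 10 log₁₀(5.512) = 7.41 dB

7.41 dB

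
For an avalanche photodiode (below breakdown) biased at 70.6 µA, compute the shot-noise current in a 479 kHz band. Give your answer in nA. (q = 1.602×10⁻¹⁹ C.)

3.29 nA

I_n = √(2qI·B)
2qI·B = 2 × 1.602×10⁻¹⁹ × 7.06×10⁻⁵ × 4.79×10⁵ = 1.08×10⁻¹⁷ A²
I_n = √(1.08×10⁻¹⁷) = 3.29×10⁻⁹ A = 3.29 nA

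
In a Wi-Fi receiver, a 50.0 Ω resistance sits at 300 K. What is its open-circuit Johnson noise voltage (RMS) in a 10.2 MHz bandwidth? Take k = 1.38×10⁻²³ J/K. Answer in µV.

2.91 µV

V_n = √(4kTRB)
4kTRB = 4 × 1.38×10⁻²³ × 300 × 5.00×10¹ × 1.02×10⁷ = 8.45×10⁻¹² V²
V_n = √(8.45×10⁻¹²) = 2.91×10⁻⁶ V = 2.91 µV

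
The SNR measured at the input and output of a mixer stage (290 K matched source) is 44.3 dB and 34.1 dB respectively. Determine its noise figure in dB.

10.2 dB

NF (dB) = SNR_in(dB) − SNR_out(dB) when the source is at T₀
NF = 44.3 − 34.1 = 10.2 dB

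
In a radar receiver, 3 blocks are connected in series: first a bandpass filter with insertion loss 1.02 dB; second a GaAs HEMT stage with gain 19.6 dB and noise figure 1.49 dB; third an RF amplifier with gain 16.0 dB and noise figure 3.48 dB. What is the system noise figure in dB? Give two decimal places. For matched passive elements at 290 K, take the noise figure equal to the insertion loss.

2.55 dB

Convert to linear (a loss of L dB is a gain of −L dB): F_i = 10^(NF_i/10), G_i = 10^(G_i,dB/10)
  Stage 1: F_1 = 10^(1.02/10) = 1.265, G_1 = 10^(−1.02/10) = 0.7907
  Stage 2: F_2 = 10^(1.49/10) = 1.409, G_2 = 10^(19.6/10) = 91.20
  Stage 3: F_3 = 10^(3.48/10) = 2.228, G_3 = 10^(16.0/10) = 39.81
Friis cascade:
  F = 1.265 + (1.409 − 1)/0.7907 + (2.228 − 1)/72.11 = 1.799
NF = 10 log₁₀(1.799) = 2.55 dB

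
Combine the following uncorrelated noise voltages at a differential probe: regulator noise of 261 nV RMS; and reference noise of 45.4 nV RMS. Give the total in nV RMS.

Uncorrelated sources add in power (mean-square): V_tot = √(ΣV_i²)
V_tot = √[(2.61×10⁻⁷)² + (4.54×10⁻⁸)²] = 2.65×10⁻⁷ V = 265 nV

265 nV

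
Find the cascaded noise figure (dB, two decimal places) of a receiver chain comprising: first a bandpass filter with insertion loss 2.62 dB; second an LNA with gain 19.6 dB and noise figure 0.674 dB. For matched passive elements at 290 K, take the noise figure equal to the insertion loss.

3.29 dB

Convert to linear (a loss of L dB is a gain of −L dB): F_i = 10^(NF_i/10), G_i = 10^(G_i,dB/10)
  Stage 1: F_1 = 10^(2.62/10) = 1.828, G_1 = 10^(−2.62/10) = 0.5470
  Stage 2: F_2 = 10^(0.674/10) = 1.168, G_2 = 10^(19.6/10) = 91.20
Friis cascade:
  F = 1.828 + (1.168 − 1)/0.5470 = 2.135
NF = 10 log₁₀(2.135) = 3.29 dB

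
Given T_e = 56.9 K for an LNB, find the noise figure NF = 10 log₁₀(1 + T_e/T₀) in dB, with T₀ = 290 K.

0.778 dB

F = 1 + T_e/T₀ = 1 + 56.9/290 = 1.19621
NF = 10 log₁₀(1.19621) = 0.778 dB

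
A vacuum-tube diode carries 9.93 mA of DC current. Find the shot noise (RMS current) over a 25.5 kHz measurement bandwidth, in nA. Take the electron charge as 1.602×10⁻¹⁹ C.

9.01 nA

I_n = √(2qI·B)
2qI·B = 2 × 1.602×10⁻¹⁹ × 9.93×10⁻³ × 2.55×10⁴ = 8.11×10⁻¹⁷ A²
I_n = √(8.11×10⁻¹⁷) = 9.01×10⁻⁹ A = 9.01 nA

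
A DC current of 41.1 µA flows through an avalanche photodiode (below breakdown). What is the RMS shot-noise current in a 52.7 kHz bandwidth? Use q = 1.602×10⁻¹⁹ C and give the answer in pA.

833 pA

I_n = √(2qI·B)
2qI·B = 2 × 1.602×10⁻¹⁹ × 4.11×10⁻⁵ × 5.27×10⁴ = 6.94×10⁻¹⁹ A²
I_n = √(6.94×10⁻¹⁹) = 8.33×10⁻¹⁰ A = 833 pA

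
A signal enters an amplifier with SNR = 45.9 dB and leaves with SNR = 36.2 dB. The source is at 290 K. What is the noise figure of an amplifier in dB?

9.7 dB

NF (dB) = SNR_in(dB) − SNR_out(dB) when the source is at T₀
NF = 45.9 − 36.2 = 9.7 dB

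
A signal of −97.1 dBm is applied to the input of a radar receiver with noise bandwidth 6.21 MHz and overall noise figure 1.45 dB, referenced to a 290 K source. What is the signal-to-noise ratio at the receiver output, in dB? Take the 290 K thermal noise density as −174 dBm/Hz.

Noise floor: N = −174 + 10 log₁₀(B) + NF
10 log₁₀(6.21×10⁶) = 67.93 dB
N = −174 + 67.93 + 1.45 = −104.62 dBm
SNR = P_sig − N = −97.1 − (−104.62) = 7.52 dB → 7.5 dB

7.5 dB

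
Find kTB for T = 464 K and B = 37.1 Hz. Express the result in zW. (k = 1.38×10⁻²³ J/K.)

238 zW

P_n = kTB = 1.38×10⁻²³ × 464 × 3.71×10¹ = 2.38×10⁻¹⁹ W = 238 zW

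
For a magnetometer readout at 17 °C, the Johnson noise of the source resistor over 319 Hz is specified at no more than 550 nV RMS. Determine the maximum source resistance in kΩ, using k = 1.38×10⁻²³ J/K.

T = 17 °C + 273.15 = 290.15 K
Johnson–Nyquist: V_n = √(4kTRB) ⇒ R = V_n² / (4kTB)
4kTB = 4 × 1.38×10⁻²³ × 290.15 × 3.19×10² = 5.11×10⁻¹⁸
R = (5.50×10⁻⁷)² / 5.11×10⁻¹⁸ = 5.92×10⁴ Ω = 59.2 kΩ

59.2 kΩ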